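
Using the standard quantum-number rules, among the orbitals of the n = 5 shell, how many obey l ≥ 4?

9

Go through l = 0, …, 4 (the values permitted for n = 5).
Per l-value: l=4 → 9.
Total orbitals: 9.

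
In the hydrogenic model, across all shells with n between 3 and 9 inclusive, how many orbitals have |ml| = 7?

6

Count contributing orbitals for each principal shell:
n=8 → 2; n=9 → 4.
Total orbitals: 2 + 4 = 6.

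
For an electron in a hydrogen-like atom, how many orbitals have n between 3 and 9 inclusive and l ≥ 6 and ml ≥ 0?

46

Go shell by shell, enumerating (l, ml) with l ≥ 6 and ml ≥ 0:
n=7 → 7; n=8 → 15; n=9 → 24.
Total orbitals: 7 + 15 + 24 = 46.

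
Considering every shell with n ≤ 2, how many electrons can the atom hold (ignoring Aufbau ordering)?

10

Total orbitals = 1² + 2² = 5. Doubling for spin gives 10 electrons.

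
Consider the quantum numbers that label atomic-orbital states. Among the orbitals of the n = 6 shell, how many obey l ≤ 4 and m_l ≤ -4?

Orbitals with l ≤ 4 and m_l ≤ -4, by l: l=4 → 1.
Total orbitals: 1.

1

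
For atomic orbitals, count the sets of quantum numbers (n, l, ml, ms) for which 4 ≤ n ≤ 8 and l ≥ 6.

Per-shell orbital counts meeting the constraint:
n=7 → 13; n=8 → 28.
Orbitals: 13 + 28 = 41. Including both spin states (ms = ±1/2) gives 2 × 41 = 82 states.

82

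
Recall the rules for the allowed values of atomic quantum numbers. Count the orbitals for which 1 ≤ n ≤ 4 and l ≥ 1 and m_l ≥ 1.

Per-shell orbital counts meeting the constraint:
n=2 → 1; n=3 → 3; n=4 → 6.
Total orbitals: 1 + 3 + 6 = 10.

10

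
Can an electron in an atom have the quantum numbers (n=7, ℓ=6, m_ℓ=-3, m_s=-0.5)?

n = 7 is a positive integer. ℓ = 6 satisfies 0 ≤ ℓ ≤ n−1 = 6. m_ℓ = -3 lies in the range −ℓ … +ℓ (here −6 … 6). m_s = -1/2 is one of ±1/2.
All four constraints are satisfied.

Allowed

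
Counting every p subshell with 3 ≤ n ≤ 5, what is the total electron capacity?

18

A p subshell (l = 1) exists for every n ≥ 2, so shells n = 3, 4, 5 each contribute one — 3 subshells.
Since each p subshell holds 2(2·1+1) = 6 electrons, the total is 3 × 6 = 18.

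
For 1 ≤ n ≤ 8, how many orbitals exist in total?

204

Total orbitals = 1² + 2² + 3² + 4² + 5² + 6² + 7² + 8² = 204.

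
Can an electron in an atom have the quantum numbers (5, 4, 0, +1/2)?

Yes

n = 5 is a positive integer. l = 4 satisfies 0 ≤ l ≤ n−1 = 4. ml = 0 lies in the range −l … +l (here −4 … 4). ms = +1/2 is one of ±1/2.
All four constraints are satisfied.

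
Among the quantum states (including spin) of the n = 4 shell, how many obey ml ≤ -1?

12

Per l-value: l=1 → 1; l=2 → 2; l=3 → 3.
Orbitals: 1 + 2 + 3 = 6. Each orbital carries two spin states, so 6 × 2 = 12 states.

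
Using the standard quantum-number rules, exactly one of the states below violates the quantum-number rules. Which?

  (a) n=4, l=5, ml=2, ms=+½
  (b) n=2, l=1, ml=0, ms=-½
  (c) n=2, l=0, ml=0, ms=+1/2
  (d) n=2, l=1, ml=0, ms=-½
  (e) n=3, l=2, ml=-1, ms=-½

(a)

(a) has l = 5 ≥ n = 4, violating 0 ≤ l ≤ n−1.
The remaining sets (b), (c), (d), (e) satisfy all four rules.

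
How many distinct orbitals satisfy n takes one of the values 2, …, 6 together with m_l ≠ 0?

For each n in the range, tally the orbitals obeying m_l ≠ 0:
n=2 → 2; n=3 → 6; n=4 → 12; n=5 → 20; n=6 → 30.
Total orbitals: 2 + 6 + 12 + 20 + 30 = 70.

70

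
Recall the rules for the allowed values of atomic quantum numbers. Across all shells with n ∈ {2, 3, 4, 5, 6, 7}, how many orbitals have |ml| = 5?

Count contributing orbitals for each principal shell:
n=6 → 2; n=7 → 4.
Total orbitals: 2 + 4 = 6.

6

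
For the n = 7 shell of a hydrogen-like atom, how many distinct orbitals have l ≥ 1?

48

Orbitals with l ≥ 1, by l: l=1 → 3; l=2 → 5; l=3 → 7; l=4 → 9; l=5 → 11; l=6 → 13.
Total orbitals: 3 + 5 + 7 + 9 + 11 + 13 = 48.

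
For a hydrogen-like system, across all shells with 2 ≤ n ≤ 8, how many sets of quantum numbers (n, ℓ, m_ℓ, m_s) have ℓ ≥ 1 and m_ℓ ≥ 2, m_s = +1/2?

Per-shell orbital counts meeting the constraint:
n=3 → 1; n=4 → 3; n=5 → 6; n=6 → 10; n=7 → 15; n=8 → 21.
Orbitals: 1 + 3 + 6 + 10 + 15 + 21 = 56. With m_s fixed to +1/2 there is one state per orbital, so 56 states.

56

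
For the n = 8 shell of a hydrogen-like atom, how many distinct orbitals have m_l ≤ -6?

3

Contributions: l=6 → 1; l=7 → 2.
Total orbitals: 1 + 2 = 3.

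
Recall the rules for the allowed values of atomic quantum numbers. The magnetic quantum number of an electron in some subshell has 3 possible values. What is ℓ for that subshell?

ℓ = 1

m_ℓ ranges over 2ℓ+1 integers, so 2ℓ+1 = 3 ⇒ ℓ = 1.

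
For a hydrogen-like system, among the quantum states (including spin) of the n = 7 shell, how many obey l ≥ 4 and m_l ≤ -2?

24

For n = 7, l ranges over 0 … 6.
Contributions: l=4 → 3; l=5 → 4; l=6 → 5.
Orbitals: 3 + 4 + 5 = 12. Each orbital carries two spin states, so 12 × 2 = 24 states.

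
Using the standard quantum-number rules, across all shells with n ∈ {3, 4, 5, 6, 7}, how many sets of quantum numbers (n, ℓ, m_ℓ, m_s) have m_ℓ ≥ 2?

For each n in the range, tally the orbitals obeying m_ℓ ≥ 2:
n=3 → 1; n=4 → 3; n=5 → 6; n=6 → 10; n=7 → 15.
Orbitals: 1 + 3 + 6 + 10 + 15 = 35. Including both spin states (m_s = ±1/2) gives 2 × 35 = 70 states.

70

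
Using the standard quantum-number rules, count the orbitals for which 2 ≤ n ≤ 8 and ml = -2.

21

Work shell by shell — for each n, count the (l, ml) pairs that satisfy ml = -2:
n=3 → 1; n=4 → 2; n=5 → 3; n=6 → 4; n=7 → 5; n=8 → 6.
Total orbitals: 1 + 2 + 3 + 4 + 5 + 6 = 21.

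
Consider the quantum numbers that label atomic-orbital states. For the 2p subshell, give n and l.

n = 2, l = 1

The leading integer gives n = 2; the letter 'p' means l = 1.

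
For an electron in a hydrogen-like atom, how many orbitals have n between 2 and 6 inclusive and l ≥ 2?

Treat each shell separately and count matching orbitals:
n=3 → 5; n=4 → 12; n=5 → 21; n=6 → 32.
Total orbitals: 5 + 12 + 21 + 32 = 70.

70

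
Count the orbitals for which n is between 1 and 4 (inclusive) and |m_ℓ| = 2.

Count contributing orbitals for each principal shell:
n=3 → 2; n=4 → 4.
Total orbitals: 2 + 4 = 6.

6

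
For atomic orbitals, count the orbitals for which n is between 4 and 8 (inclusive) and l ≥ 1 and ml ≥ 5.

For each n in the range, tally the orbitals obeying l ≥ 1 and ml ≥ 5:
n=6 → 1; n=7 → 3; n=8 → 6.
Total orbitals: 1 + 3 + 6 = 10.

10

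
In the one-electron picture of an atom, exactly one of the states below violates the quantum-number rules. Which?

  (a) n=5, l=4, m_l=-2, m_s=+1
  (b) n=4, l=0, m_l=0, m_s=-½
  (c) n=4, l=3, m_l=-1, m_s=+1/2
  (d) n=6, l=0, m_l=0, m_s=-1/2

(a)

(a) has m_s = +1, but an electron's spin must be ±1/2.
The remaining sets (b), (c), (d) satisfy all four rules.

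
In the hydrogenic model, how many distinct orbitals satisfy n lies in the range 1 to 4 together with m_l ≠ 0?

20

For each n in the range, tally the orbitals obeying m_l ≠ 0:
n=2 → 2; n=3 → 6; n=4 → 12.
Total orbitals: 2 + 6 + 12 = 20.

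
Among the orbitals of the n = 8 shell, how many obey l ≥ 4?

With n = 8 the allowed l are 0, 1, …, 7.
Per l-value: l=4 → 9; l=5 → 11; l=6 → 13; l=7 → 15.
Total orbitals: 9 + 11 + 13 + 15 = 48.

48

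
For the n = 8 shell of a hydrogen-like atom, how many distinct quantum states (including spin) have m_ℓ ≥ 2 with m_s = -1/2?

The (ℓ, m_ℓ) pairs meeting m_ℓ ≥ 2 give: ℓ=2 → 1; ℓ=3 → 2; ℓ=4 → 3; ℓ=5 → 4; ℓ=6 → 5; ℓ=7 → 6.
Orbitals: 1 + 2 + 3 + 4 + 5 + 6 = 21. With m_s fixed to a single value there is one state per orbital, giving 21 states.

21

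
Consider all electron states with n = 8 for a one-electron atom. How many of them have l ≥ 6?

56

For n = 8, l ranges over 0 … 7.
Orbitals with l ≥ 6, by l: l=6 → 13; l=7 → 15.
Orbitals: 13 + 15 = 28. Each orbital carries two spin states, so 28 × 2 = 56 states.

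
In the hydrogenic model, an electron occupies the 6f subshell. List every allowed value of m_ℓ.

The 6f subshell has ℓ = 3, and m_ℓ takes every integer from −ℓ to +ℓ. With ℓ = 3 that gives the 7 values -3, -2, -1, 0, 1, 2, 3.

-3, -2, -1, 0, 1, 2, 3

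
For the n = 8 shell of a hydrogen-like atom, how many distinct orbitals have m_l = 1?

Go through l = 0, …, 7 (the values permitted for n = 8).
The (l, m_l) pairs meeting m_l = 1 give: l=1 → 1; l=2 → 1; l=3 → 1; l=4 → 1; l=5 → 1; l=6 → 1; l=7 → 1.
Total orbitals: 1 + 1 + 1 + 1 + 1 + 1 + 1 = 7.

7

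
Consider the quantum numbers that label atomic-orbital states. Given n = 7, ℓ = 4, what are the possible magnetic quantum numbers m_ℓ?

-4, -3, -2, -1, 0, 1, 2, 3, 4

m_ℓ takes every integer from −ℓ to +ℓ. With ℓ = 4 that gives the 9 values -4, -3, -2, -1, 0, 1, 2, 3, 4.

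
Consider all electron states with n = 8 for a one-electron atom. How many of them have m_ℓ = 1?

14

For n = 8, ℓ ranges over 0 … 7.
Per ℓ-value: ℓ=1 → 1; ℓ=2 → 1; ℓ=3 → 1; ℓ=4 → 1; ℓ=5 → 1; ℓ=6 → 1; ℓ=7 → 1.
Orbitals: 1 + 1 + 1 + 1 + 1 + 1 + 1 = 7. Each orbital carries two spin states, so 7 × 2 = 14 states.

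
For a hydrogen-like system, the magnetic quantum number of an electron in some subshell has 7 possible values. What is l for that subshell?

l = 3 (f)

m_l ranges over 2l+1 integers, so 2l+1 = 7 ⇒ l = 3.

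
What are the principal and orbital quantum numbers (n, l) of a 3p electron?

n = 3, l = 1

The leading integer gives n = 3; the letter 'p' means l = 1.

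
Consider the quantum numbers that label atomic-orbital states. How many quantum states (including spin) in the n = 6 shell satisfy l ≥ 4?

For n = 6, l ranges over 0 … 5.
Contributions: l=4 → 9; l=5 → 11.
Orbitals: 9 + 11 = 20. Each orbital carries two spin states, so 20 × 2 = 40 states.

40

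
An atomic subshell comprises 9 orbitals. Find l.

2l+1 = 9 gives l = 4.

l = 4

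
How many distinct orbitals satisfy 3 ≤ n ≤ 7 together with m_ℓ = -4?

Per-shell orbital counts meeting the constraint:
n=5 → 1; n=6 → 2; n=7 → 3.
Total orbitals: 1 + 2 + 3 = 6.

6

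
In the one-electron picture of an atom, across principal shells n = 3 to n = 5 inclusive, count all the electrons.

100

Shell n has n² orbitals: 3²=9 + 4²=16 + 5²=25 = 50 orbitals.
Two spin states per orbital: 2 × 50 = 100 electrons.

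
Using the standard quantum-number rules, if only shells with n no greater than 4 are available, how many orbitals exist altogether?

Total orbitals = 1² + 2² + 3² + 4² = 30.

30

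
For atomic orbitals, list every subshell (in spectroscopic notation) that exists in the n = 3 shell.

For n = 3, l runs from 0 to 2. In spectroscopic notation l = 0,1,2,… ↔ s,p,d,f,g,h,i, so the subshells are 3s, 3p, 3d.

3s, 3p, 3d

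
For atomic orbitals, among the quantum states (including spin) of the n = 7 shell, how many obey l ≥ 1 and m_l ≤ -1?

42

The n = 7 shell has l = 0 through 6; check each.
Orbitals with l ≥ 1 and m_l ≤ -1, by l: l=1 → 1; l=2 → 2; l=3 → 3; l=4 → 4; l=5 → 5; l=6 → 6.
Orbitals: 1 + 2 + 3 + 4 + 5 + 6 = 21. Each orbital carries two spin states, so 21 × 2 = 42 states.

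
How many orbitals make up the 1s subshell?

A subshell has 2l+1 orbitals; with l = 0, that's 1.

1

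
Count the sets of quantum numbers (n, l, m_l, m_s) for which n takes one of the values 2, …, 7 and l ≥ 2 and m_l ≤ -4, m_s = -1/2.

Work shell by shell — for each n, count the (l, m_l) pairs that satisfy l ≥ 2 and m_l ≤ -4:
n=5 → 1; n=6 → 3; n=7 → 6.
Orbitals: 1 + 3 + 6 = 10. With m_s fixed to -1/2 there is one state per orbital, so 10 states.

10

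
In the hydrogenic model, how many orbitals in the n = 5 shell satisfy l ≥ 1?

Go through l = 0, …, 4 (the values permitted for n = 5).
Contributions: l=1 → 3; l=2 → 5; l=3 → 7; l=4 → 9.
Total orbitals: 3 + 5 + 7 + 9 = 24.

24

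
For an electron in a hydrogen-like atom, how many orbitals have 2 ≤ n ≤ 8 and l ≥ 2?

Treat each shell separately and count matching orbitals:
n=3 → 5; n=4 → 12; n=5 → 21; n=6 → 32; n=7 → 45; n=8 → 60.
Total orbitals: 5 + 12 + 21 + 32 + 45 + 60 = 175.

175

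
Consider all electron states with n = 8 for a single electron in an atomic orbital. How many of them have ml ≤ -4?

20

The (l, ml) pairs meeting ml ≤ -4 give: l=4 → 1; l=5 → 2; l=6 → 3; l=7 → 4.
Orbitals: 1 + 2 + 3 + 4 = 10. Each orbital carries two spin states, so 10 × 2 = 20 states.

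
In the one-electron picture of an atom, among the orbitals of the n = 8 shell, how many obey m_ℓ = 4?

4

The n = 8 shell has ℓ = 0 through 7; check each.
Orbitals with m_ℓ = 4, by ℓ: ℓ=4 → 1; ℓ=5 → 1; ℓ=6 → 1; ℓ=7 → 1.
Total orbitals: 1 + 1 + 1 + 1 = 4.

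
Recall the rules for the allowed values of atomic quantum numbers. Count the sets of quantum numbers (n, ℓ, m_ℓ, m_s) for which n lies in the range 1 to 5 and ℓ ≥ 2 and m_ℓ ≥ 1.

Treat each shell separately and count matching orbitals:
n=3 → 2; n=4 → 5; n=5 → 9.
Orbitals: 2 + 5 + 9 = 16. Including both spin states (m_s = ±1/2) gives 2 × 16 = 32 states.

32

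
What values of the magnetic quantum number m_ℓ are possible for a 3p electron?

The 3p subshell has ℓ = 1, and m_ℓ takes every integer from −ℓ to +ℓ. With ℓ = 1 that gives the 3 values -1, 0, 1.

-1, 0, 1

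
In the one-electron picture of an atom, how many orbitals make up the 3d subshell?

5

A subshell has 2ℓ+1 orbitals; with ℓ = 2, that's 5.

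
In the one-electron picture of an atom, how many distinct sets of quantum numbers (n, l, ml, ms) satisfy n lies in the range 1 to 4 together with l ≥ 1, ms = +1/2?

26

Go shell by shell, enumerating (l, ml) with l ≥ 1:
n=2 → 3; n=3 → 8; n=4 → 15.
Orbitals: 3 + 8 + 15 = 26. With ms fixed to +1/2 there is one state per orbital, so 26 states.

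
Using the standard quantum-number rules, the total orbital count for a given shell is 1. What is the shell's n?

n = 1

n² = 1 ⇒ n = 1.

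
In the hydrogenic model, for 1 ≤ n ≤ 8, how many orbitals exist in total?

Total orbitals = 1² + 2² + 3² + 4² + 5² + 6² + 7² + 8² = 204.

204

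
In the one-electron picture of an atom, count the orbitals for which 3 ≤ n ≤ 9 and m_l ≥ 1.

119

Work shell by shell — for each n, count the (l, m_l) pairs that satisfy m_l ≥ 1:
n=3 → 3; n=4 → 6; n=5 → 10; n=6 → 15; n=7 → 21; n=8 → 28; n=9 → 36.
Total orbitals: 3 + 6 + 10 + 15 + 21 + 28 + 36 = 119.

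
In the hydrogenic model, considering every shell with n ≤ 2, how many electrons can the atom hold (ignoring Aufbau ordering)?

10

Total orbitals = 1² + 2² = 5. Doubling for spin gives 10 electrons.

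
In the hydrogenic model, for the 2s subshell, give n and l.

n = 2, l = 0

The leading integer gives n = 2; the letter 's' means l = 0.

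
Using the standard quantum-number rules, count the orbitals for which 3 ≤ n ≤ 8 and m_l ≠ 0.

Work shell by shell — for each n, count the (l, m_l) pairs that satisfy m_l ≠ 0:
n=3 → 6; n=4 → 12; n=5 → 20; n=6 → 30; n=7 → 42; n=8 → 56.
Total orbitals: 6 + 12 + 20 + 30 + 42 + 56 = 166.

166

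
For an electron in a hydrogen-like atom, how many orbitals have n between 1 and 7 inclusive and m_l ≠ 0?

112

For each n in the range, tally the orbitals obeying m_l ≠ 0:
n=2 → 2; n=3 → 6; n=4 → 12; n=5 → 20; n=6 → 30; n=7 → 42.
Total orbitals: 2 + 6 + 12 + 20 + 30 + 42 = 112.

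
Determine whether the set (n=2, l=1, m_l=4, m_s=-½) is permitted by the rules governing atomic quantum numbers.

The magnetic quantum number must satisfy −l ≤ m_l ≤ l. With l = 1, m_l can only be -1, 0, 1, so m_l = 4 is forbidden.

No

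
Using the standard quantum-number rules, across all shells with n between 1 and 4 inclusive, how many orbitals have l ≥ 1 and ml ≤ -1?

10

Treat each shell separately and count matching orbitals:
n=2 → 1; n=3 → 3; n=4 → 6.
Total orbitals: 1 + 3 + 6 = 10.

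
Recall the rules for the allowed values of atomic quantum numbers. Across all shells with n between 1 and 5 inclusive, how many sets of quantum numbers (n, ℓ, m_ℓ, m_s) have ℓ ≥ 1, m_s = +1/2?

Treat each shell separately and count matching orbitals:
n=2 → 3; n=3 → 8; n=4 → 15; n=5 → 24.
Orbitals: 3 + 8 + 15 + 24 = 50. With m_s fixed to +1/2 there is one state per orbital, so 50 states.

50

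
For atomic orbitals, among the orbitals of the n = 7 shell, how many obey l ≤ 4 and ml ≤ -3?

3

The n = 7 shell has l = 0 through 6; check each.
Per l-value: l=3 → 1; l=4 → 2.
Total orbitals: 1 + 2 = 3.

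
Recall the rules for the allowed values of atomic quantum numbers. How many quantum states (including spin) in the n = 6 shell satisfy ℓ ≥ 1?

The n = 6 shell has ℓ = 0 through 5; check each.
Contributions: ℓ=1 → 3; ℓ=2 → 5; ℓ=3 → 7; ℓ=4 → 9; ℓ=5 → 11.
Orbitals: 3 + 5 + 7 + 9 + 11 = 35. Each orbital carries two spin states, so 35 × 2 = 70 states.

70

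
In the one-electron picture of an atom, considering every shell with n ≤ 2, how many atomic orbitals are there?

Total orbitals = 1² + 2² = 5.

5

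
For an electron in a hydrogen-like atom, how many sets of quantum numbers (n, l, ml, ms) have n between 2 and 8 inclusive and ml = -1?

56

For each n in the range, tally the orbitals obeying ml = -1:
n=2 → 1; n=3 → 2; n=4 → 3; n=5 → 4; n=6 → 5; n=7 → 6; n=8 → 7.
Orbitals: 1 + 2 + 3 + 4 + 5 + 6 + 7 = 28. Including both spin states (ms = ±1/2) gives 2 × 28 = 56 states.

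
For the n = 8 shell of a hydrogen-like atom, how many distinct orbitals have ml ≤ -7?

For n = 8, l ranges over 0 … 7.
Orbitals with ml ≤ -7, by l: l=7 → 1.
Total orbitals: 1.

1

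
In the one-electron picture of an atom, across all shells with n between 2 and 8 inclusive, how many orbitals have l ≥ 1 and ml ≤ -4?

20

Per-shell orbital counts meeting the constraint:
n=5 → 1; n=6 → 3; n=7 → 6; n=8 → 10.
Total orbitals: 1 + 3 + 6 + 10 = 20.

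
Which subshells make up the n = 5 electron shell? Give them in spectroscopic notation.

5s, 5p, 5d, 5f, 5g

For n = 5, l runs from 0 to 4. In spectroscopic notation l = 0,1,2,… ↔ s,p,d,f,g,h,i, so the subshells are 5s, 5p, 5d, 5f, 5g.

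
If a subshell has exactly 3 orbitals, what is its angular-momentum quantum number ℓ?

2ℓ+1 = 3 gives ℓ = 1.

ℓ = 1 (p)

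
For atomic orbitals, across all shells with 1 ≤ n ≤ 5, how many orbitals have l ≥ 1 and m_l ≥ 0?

30

Count contributing orbitals for each principal shell:
n=2 → 2; n=3 → 5; n=4 → 9; n=5 → 14.
Total orbitals: 2 + 5 + 9 + 14 = 30.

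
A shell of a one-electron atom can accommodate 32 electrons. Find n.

2n² = 32 ⇒ n² = 16 ⇒ n = 4.

n = 4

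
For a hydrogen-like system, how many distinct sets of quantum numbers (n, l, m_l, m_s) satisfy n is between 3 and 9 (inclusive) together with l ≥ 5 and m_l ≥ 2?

Treat each shell separately and count matching orbitals:
n=6 → 4; n=7 → 9; n=8 → 15; n=9 → 22.
Orbitals: 4 + 9 + 15 + 22 = 50. Including both spin states (m_s = ±1/2) gives 2 × 50 = 100 states.

100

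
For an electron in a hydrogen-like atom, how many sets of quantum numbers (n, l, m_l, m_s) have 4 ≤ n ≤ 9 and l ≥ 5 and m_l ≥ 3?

80

Per-shell orbital counts meeting the constraint:
n=6 → 3; n=7 → 7; n=8 → 12; n=9 → 18.
Orbitals: 3 + 7 + 12 + 18 = 40. Including both spin states (m_s = ±1/2) gives 2 × 40 = 80 states.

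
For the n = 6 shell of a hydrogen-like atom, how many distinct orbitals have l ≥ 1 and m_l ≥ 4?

The n = 6 shell has l = 0 through 5; check each.
Orbitals with l ≥ 1 and m_l ≥ 4, by l: l=4 → 1; l=5 → 2.
Total orbitals: 1 + 2 = 3.

3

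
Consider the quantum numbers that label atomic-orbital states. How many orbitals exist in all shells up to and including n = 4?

Total orbitals = 1² + 2² + 3² + 4² = 30.

30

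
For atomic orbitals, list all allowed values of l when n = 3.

0, 1, 2

l is an integer with 0 ≤ l ≤ n−1, so for n = 3: l = 0, 1, 2.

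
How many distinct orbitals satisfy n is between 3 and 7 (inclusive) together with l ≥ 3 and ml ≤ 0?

50

Count contributing orbitals for each principal shell:
n=4 → 4; n=5 → 9; n=6 → 15; n=7 → 22.
Total orbitals: 4 + 9 + 15 + 22 = 50.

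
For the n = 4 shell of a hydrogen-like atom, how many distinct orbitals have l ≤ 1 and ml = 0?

For n = 4, l ranges over 0 … 3.
Contributions: l=0 → 1; l=1 → 1.
Total orbitals: 1 + 1 = 2.

2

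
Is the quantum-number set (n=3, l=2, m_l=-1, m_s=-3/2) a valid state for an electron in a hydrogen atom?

The spin quantum number for an electron can only be m_s = +1/2 or −1/2; m_s = -3/2 is not one of those.

Invalid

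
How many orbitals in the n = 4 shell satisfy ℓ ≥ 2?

With n = 4 the allowed ℓ are 0, 1, …, 3.
Orbitals with ℓ ≥ 2, by ℓ: ℓ=2 → 5; ℓ=3 → 7.
Total orbitals: 5 + 7 = 12.

12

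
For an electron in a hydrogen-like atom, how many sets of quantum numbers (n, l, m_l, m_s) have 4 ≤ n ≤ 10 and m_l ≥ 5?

Treat each shell separately and count matching orbitals:
n=6 → 1; n=7 → 3; n=8 → 6; n=9 → 10; n=10 → 15.
Orbitals: 1 + 3 + 6 + 10 + 15 = 35. Including both spin states (m_s = ±1/2) gives 2 × 35 = 70 states.

70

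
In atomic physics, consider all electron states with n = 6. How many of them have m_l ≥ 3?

12

The n = 6 shell has l = 0 through 5; check each.
Contributions: l=3 → 1; l=4 → 2; l=5 → 3.
Orbitals: 1 + 2 + 3 = 6. Each orbital carries two spin states, so 6 × 2 = 12 states.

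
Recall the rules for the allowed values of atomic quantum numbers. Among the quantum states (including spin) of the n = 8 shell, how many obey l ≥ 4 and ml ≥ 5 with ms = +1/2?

With n = 8 the allowed l are 0, 1, …, 7.
Orbitals with l ≥ 4 and ml ≥ 5, by l: l=5 → 1; l=6 → 2; l=7 → 3.
Orbitals: 1 + 2 + 3 = 6. With ms fixed to a single value there is one state per orbital, giving 6 states.

6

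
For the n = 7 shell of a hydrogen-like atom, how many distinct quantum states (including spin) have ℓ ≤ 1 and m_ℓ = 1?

2

Orbitals with ℓ ≤ 1 and m_ℓ = 1, by ℓ: ℓ=1 → 1.
Orbitals: 1. Each orbital carries two spin states, so 1 × 2 = 2 states.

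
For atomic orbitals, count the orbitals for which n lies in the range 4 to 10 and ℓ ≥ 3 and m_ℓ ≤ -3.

84

Work shell by shell — for each n, count the (ℓ, m_ℓ) pairs that satisfy ℓ ≥ 3 and m_ℓ ≤ -3:
n=4 → 1; n=5 → 3; n=6 → 6; n=7 → 10; n=8 → 15; n=9 → 21; n=10 → 28.
Total orbitals: 1 + 3 + 6 + 10 + 15 + 21 + 28 = 84.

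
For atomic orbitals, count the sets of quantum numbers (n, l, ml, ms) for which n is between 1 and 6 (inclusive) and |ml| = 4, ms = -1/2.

6

Work shell by shell — for each n, count the (l, ml) pairs that satisfy |ml| = 4:
n=5 → 2; n=6 → 4.
Orbitals: 2 + 4 = 6. With ms fixed to -1/2 there is one state per orbital, so 6 states.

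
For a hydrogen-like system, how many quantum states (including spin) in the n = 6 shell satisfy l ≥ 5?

22

Go through l = 0, …, 5 (the values permitted for n = 6).
Orbitals with l ≥ 5, by l: l=5 → 11.
Orbitals: 11. Each orbital carries two spin states, so 11 × 2 = 22 states.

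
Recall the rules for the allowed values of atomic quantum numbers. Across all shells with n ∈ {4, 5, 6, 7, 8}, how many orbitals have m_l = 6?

Work shell by shell — for each n, count the (l, m_l) pairs that satisfy m_l = 6:
n=7 → 1; n=8 → 2.
Total orbitals: 1 + 2 = 3.

3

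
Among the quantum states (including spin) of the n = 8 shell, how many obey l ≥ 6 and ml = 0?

Go through l = 0, …, 7 (the values permitted for n = 8).
Contributions: l=6 → 1; l=7 → 1.
Orbitals: 1 + 1 = 2. Each orbital carries two spin states, so 2 × 2 = 4 states.

4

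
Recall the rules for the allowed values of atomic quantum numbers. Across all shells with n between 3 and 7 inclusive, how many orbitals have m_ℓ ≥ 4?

10

Count contributing orbitals for each principal shell:
n=5 → 1; n=6 → 3; n=7 → 6.
Total orbitals: 1 + 3 + 6 = 10.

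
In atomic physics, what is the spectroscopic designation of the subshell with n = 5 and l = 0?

5s

l = 0 corresponds to the letter 's', so the subshell is 5s.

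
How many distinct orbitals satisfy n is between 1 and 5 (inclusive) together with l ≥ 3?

23

For each n in the range, tally the orbitals obeying l ≥ 3:
n=4 → 7; n=5 → 16.
Total orbitals: 7 + 16 = 23.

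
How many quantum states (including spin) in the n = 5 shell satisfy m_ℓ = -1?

Go through ℓ = 0, …, 4 (the values permitted for n = 5).
The (ℓ, m_ℓ) pairs meeting m_ℓ = -1 give: ℓ=1 → 1; ℓ=2 → 1; ℓ=3 → 1; ℓ=4 → 1.
Orbitals: 1 + 1 + 1 + 1 = 4. Each orbital carries two spin states, so 4 × 2 = 8 states.

8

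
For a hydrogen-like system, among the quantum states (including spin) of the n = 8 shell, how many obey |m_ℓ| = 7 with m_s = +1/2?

Go through ℓ = 0, …, 7 (the values permitted for n = 8).
Contributions: ℓ=7 → 2.
Orbitals: 2. With m_s fixed to a single value there is one state per orbital, giving 2 states.

2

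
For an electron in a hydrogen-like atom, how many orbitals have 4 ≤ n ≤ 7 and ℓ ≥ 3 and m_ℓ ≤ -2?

Per-shell orbital counts meeting the constraint:
n=4 → 2; n=5 → 5; n=6 → 9; n=7 → 14.
Total orbitals: 2 + 5 + 9 + 14 = 30.

30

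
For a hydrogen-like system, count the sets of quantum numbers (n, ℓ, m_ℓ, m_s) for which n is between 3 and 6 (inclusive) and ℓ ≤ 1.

Per-shell orbital counts meeting the constraint:
n=3 → 4; n=4 → 4; n=5 → 4; n=6 → 4.
Orbitals: 4 + 4 + 4 + 4 = 16. Including both spin states (m_s = ±1/2) gives 2 × 16 = 32 states.

32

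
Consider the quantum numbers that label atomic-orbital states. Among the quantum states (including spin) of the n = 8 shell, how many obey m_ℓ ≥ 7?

2

With n = 8 the allowed ℓ are 0, 1, …, 7.
The (ℓ, m_ℓ) pairs meeting m_ℓ ≥ 7 give: ℓ=7 → 1.
Orbitals: 1. Each orbital carries two spin states, so 1 × 2 = 2 states.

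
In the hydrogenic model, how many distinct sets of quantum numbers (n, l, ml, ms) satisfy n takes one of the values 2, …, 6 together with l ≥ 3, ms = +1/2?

50

Work shell by shell — for each n, count the (l, ml) pairs that satisfy l ≥ 3:
n=4 → 7; n=5 → 16; n=6 → 27.
Orbitals: 7 + 16 + 27 = 50. With ms fixed to +1/2 there is one state per orbital, so 50 states.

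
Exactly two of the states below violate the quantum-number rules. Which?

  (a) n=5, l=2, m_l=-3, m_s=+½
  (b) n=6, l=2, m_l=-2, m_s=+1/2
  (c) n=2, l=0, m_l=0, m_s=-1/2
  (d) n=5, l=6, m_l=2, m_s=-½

(a) has |m_l| = 3 > l = 2, violating −l ≤ m_l ≤ l.
(d) has l = 6 ≥ n = 5, violating 0 ≤ l ≤ n−1.
The remaining sets (b), (c) satisfy all four rules.

(a) and (d)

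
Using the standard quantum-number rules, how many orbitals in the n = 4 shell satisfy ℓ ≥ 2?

The n = 4 shell has ℓ = 0 through 3; check each.
Per ℓ-value: ℓ=2 → 5; ℓ=3 → 7.
Total orbitals: 5 + 7 = 12.

12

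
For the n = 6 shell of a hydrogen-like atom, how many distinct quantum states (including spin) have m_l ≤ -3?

Go through l = 0, …, 5 (the values permitted for n = 6).
Per l-value: l=3 → 1; l=4 → 2; l=5 → 3.
Orbitals: 1 + 2 + 3 = 6. Each orbital carries two spin states, so 6 × 2 = 12 states.

12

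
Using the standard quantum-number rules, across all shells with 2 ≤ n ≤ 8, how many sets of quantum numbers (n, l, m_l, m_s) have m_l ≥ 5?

Per-shell orbital counts meeting the constraint:
n=6 → 1; n=7 → 3; n=8 → 6.
Orbitals: 1 + 3 + 6 = 10. Including both spin states (m_s = ±1/2) gives 2 × 10 = 20 states.

20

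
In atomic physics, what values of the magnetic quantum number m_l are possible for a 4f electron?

-3, -2, -1, 0, 1, 2, 3

The 4f subshell has l = 3, and m_l takes every integer from −l to +l. With l = 3 that gives the 7 values -3, -2, -1, 0, 1, 2, 3.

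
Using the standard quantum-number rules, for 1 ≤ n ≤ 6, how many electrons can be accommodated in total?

Total orbitals = 1² + 2² + 3² + 4² + 5² + 6² = 91. Doubling for spin gives 182 electrons.

182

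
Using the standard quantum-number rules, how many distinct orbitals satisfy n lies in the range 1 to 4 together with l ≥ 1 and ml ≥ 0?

16

For each n in the range, tally the orbitals obeying l ≥ 1 and ml ≥ 0:
n=2 → 2; n=3 → 5; n=4 → 9.
Total orbitals: 2 + 5 + 9 = 16.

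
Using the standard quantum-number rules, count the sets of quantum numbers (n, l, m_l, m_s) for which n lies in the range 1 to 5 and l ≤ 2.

64

Treat each shell separately and count matching orbitals:
n=1 → 1; n=2 → 4; n=3 → 9; n=4 → 9; n=5 → 9.
Orbitals: 1 + 4 + 9 + 9 + 9 = 32. Including both spin states (m_s = ±1/2) gives 2 × 32 = 64 states.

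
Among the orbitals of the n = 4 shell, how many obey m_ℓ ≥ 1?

6

Contributions: ℓ=1 → 1; ℓ=2 → 2; ℓ=3 → 3.
Total orbitals: 1 + 2 + 3 = 6.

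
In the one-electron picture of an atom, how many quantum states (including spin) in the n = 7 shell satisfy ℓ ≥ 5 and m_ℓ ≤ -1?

22

Go through ℓ = 0, …, 6 (the values permitted for n = 7).
Contributions: ℓ=5 → 5; ℓ=6 → 6.
Orbitals: 5 + 6 = 11. Each orbital carries two spin states, so 11 × 2 = 22 states.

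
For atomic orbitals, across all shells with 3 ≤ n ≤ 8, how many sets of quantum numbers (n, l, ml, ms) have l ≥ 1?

386

Go shell by shell, enumerating (l, ml) with l ≥ 1:
n=3 → 8; n=4 → 15; n=5 → 24; n=6 → 35; n=7 → 48; n=8 → 63.
Orbitals: 8 + 15 + 24 + 35 + 48 + 63 = 193. Including both spin states (ms = ±1/2) gives 2 × 193 = 386 states.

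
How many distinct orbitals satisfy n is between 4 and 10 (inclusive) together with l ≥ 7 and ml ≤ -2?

40

Treat each shell separately and count matching orbitals:
n=8 → 6; n=9 → 13; n=10 → 21.
Total orbitals: 6 + 13 + 21 = 40.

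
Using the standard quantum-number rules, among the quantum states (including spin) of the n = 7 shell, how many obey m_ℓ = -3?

For n = 7, ℓ ranges over 0 … 6.
Per ℓ-value: ℓ=3 → 1; ℓ=4 → 1; ℓ=5 → 1; ℓ=6 → 1.
Orbitals: 1 + 1 + 1 + 1 = 4. Each orbital carries two spin states, so 4 × 2 = 8 states.

8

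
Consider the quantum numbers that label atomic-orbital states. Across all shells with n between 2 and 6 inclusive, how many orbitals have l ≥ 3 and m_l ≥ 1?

22

Go shell by shell, enumerating (l, m_l) with l ≥ 3 and m_l ≥ 1:
n=4 → 3; n=5 → 7; n=6 → 12.
Total orbitals: 3 + 7 + 12 = 22.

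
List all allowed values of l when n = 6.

l is an integer with 0 ≤ l ≤ n−1, so for n = 6: l = 0, 1, 2, 3, 4, 5.

0, 1, 2, 3, 4, 5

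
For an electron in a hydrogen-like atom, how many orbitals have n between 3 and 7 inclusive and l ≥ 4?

Go shell by shell, enumerating (l, m_l) with l ≥ 4:
n=5 → 9; n=6 → 20; n=7 → 33.
Total orbitals: 9 + 20 + 33 = 62.

62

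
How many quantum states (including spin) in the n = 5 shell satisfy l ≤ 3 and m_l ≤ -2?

Go through l = 0, …, 4 (the values permitted for n = 5).
Per l-value: l=2 → 1; l=3 → 2.
Orbitals: 1 + 2 = 3. Each orbital carries two spin states, so 3 × 2 = 6 states.

6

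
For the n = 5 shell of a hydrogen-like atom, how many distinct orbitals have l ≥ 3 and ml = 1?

2

Orbitals with l ≥ 3 and ml = 1, by l: l=3 → 1; l=4 → 1.
Total orbitals: 1 + 1 = 2.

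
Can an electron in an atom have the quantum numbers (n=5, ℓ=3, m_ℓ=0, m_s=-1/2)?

n = 5 is a positive integer. ℓ = 3 satisfies 0 ≤ ℓ ≤ n−1 = 4. m_ℓ = 0 lies in the range −ℓ … +ℓ (here −3 … 3). m_s = -1/2 is one of ±1/2.
All four constraints are satisfied.

Yes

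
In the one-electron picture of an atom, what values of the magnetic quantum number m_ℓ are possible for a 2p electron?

The 2p subshell has ℓ = 1, and m_ℓ takes every integer from −ℓ to +ℓ. With ℓ = 1 that gives the 3 values -1, 0, 1.

-1, 0, 1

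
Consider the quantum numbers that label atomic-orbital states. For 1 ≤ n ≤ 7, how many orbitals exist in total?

140

Total orbitals = 1² + 2² + 3² + 4² + 5² + 6² + 7² = 140.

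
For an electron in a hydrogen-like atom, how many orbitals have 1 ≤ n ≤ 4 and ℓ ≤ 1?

13

For each n in the range, tally the orbitals obeying ℓ ≤ 1:
n=1 → 1; n=2 → 4; n=3 → 4; n=4 → 4.
Total orbitals: 1 + 4 + 4 + 4 = 13.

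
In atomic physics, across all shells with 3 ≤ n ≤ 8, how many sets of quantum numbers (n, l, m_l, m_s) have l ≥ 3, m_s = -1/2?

Go shell by shell, enumerating (l, m_l) with l ≥ 3:
n=4 → 7; n=5 → 16; n=6 → 27; n=7 → 40; n=8 → 55.
Orbitals: 7 + 16 + 27 + 40 + 55 = 145. With m_s fixed to -1/2 there is one state per orbital, so 145 states.

145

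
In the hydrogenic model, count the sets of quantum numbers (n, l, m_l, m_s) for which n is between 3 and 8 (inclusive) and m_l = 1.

54

Per-shell orbital counts meeting the constraint:
n=3 → 2; n=4 → 3; n=5 → 4; n=6 → 5; n=7 → 6; n=8 → 7.
Orbitals: 2 + 3 + 4 + 5 + 6 + 7 = 27. Including both spin states (m_s = ±1/2) gives 2 × 27 = 54 states.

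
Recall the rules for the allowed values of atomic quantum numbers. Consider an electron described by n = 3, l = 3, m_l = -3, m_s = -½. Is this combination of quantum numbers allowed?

Invalid

The orbital quantum number must satisfy 0 ≤ l ≤ n−1. With n = 3 the allowed l values are 0, 1, 2, so l = 3 is out of range.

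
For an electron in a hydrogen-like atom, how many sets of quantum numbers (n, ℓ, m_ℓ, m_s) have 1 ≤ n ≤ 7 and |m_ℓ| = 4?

Go shell by shell, enumerating (ℓ, m_ℓ) with |m_ℓ| = 4:
n=5 → 2; n=6 → 4; n=7 → 6.
Orbitals: 2 + 4 + 6 = 12. Including both spin states (m_s = ±1/2) gives 2 × 12 = 24 states.

24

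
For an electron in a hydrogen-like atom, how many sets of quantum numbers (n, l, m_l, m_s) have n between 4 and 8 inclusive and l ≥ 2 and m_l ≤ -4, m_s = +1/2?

Treat each shell separately and count matching orbitals:
n=5 → 1; n=6 → 3; n=7 → 6; n=8 → 10.
Orbitals: 1 + 3 + 6 + 10 = 20. With m_s fixed to +1/2 there is one state per orbital, so 20 states.

20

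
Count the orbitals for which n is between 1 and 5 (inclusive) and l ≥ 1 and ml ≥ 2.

Work shell by shell — for each n, count the (l, ml) pairs that satisfy l ≥ 1 and ml ≥ 2:
n=3 → 1; n=4 → 3; n=5 → 6.
Total orbitals: 1 + 3 + 6 = 10.

10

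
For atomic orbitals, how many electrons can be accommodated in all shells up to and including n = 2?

Total orbitals = 1² + 2² = 5. Doubling for spin gives 10 electrons.

10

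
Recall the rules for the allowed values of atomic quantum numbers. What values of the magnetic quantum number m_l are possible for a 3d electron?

The 3d subshell has l = 2, and m_l takes every integer from −l to +l. With l = 2 that gives the 5 values -2, -1, 0, 1, 2.

-2, -1, 0, 1, 2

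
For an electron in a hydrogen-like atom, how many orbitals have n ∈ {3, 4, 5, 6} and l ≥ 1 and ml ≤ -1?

Count contributing orbitals for each principal shell:
n=3 → 3; n=4 → 6; n=5 → 10; n=6 → 15.
Total orbitals: 3 + 6 + 10 + 15 = 34.

34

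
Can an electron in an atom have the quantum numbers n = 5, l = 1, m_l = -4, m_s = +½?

No

The magnetic quantum number must satisfy −l ≤ m_l ≤ l. With l = 1, m_l can only be -1, 0, 1, so m_l = -4 is forbidden.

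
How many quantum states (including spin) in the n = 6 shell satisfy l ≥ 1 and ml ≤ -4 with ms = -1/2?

3

With n = 6 the allowed l are 0, 1, …, 5.
Per l-value: l=4 → 1; l=5 → 2.
Orbitals: 1 + 2 = 3. With ms fixed to a single value there is one state per orbital, giving 3 states.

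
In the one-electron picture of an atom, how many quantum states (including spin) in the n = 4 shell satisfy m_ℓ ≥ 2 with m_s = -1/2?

3

The n = 4 shell has ℓ = 0 through 3; check each.
Per ℓ-value: ℓ=2 → 1; ℓ=3 → 2.
Orbitals: 1 + 2 = 3. With m_s fixed to a single value there is one state per orbital, giving 3 states.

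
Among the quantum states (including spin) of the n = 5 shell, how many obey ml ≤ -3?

Per l-value: l=3 → 1; l=4 → 2.
Orbitals: 1 + 2 = 3. Each orbital carries two spin states, so 3 × 2 = 6 states.

6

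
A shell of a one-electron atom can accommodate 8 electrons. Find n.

n = 2

2n² = 8 ⇒ n² = 4 ⇒ n = 2.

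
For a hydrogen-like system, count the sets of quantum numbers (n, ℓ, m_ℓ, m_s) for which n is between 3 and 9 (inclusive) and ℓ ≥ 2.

Treat each shell separately and count matching orbitals:
n=3 → 5; n=4 → 12; n=5 → 21; n=6 → 32; n=7 → 45; n=8 → 60; n=9 → 77.
Orbitals: 5 + 12 + 21 + 32 + 45 + 60 + 77 = 252. Including both spin states (m_s = ±1/2) gives 2 × 252 = 504 states.

504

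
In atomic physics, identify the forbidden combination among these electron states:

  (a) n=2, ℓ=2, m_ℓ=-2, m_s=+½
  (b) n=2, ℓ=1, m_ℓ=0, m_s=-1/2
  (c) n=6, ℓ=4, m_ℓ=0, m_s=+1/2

(a)

(a) has ℓ = 2 ≥ n = 2, violating 0 ≤ ℓ ≤ n−1.
The remaining sets (b), (c) satisfy all four rules.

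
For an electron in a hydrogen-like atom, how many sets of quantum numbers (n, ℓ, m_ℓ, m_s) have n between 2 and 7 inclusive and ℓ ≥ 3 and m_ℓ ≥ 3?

40

Work shell by shell — for each n, count the (ℓ, m_ℓ) pairs that satisfy ℓ ≥ 3 and m_ℓ ≥ 3:
n=4 → 1; n=5 → 3; n=6 → 6; n=7 → 10.
Orbitals: 1 + 3 + 6 + 10 = 20. Including both spin states (m_s = ±1/2) gives 2 × 20 = 40 states.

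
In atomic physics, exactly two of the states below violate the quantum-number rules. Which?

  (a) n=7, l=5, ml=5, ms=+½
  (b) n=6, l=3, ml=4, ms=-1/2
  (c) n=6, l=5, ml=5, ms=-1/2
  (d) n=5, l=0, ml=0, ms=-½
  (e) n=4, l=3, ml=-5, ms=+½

(b) and (e)

(b) has |ml| = 4 > l = 3, violating −l ≤ ml ≤ l.
(e) has |ml| = 5 > l = 3, violating −l ≤ ml ≤ l.
The remaining sets (a), (c), (d) satisfy all four rules.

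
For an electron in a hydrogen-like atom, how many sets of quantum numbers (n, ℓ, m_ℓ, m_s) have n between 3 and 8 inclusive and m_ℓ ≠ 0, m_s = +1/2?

166

Per-shell orbital counts meeting the constraint:
n=3 → 6; n=4 → 12; n=5 → 20; n=6 → 30; n=7 → 42; n=8 → 56.
Orbitals: 6 + 12 + 20 + 30 + 42 + 56 = 166. With m_s fixed to +1/2 there is one state per orbital, so 166 states.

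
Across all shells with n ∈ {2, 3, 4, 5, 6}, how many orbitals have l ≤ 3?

Go shell by shell, enumerating (l, m_l) with l ≤ 3:
n=2 → 4; n=3 → 9; n=4 → 16; n=5 → 16; n=6 → 16.
Total orbitals: 4 + 9 + 16 + 16 + 16 = 61.

61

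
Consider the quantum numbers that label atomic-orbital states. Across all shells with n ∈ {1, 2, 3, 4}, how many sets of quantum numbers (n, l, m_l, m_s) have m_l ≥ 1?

Per-shell orbital counts meeting the constraint:
n=2 → 1; n=3 → 3; n=4 → 6.
Orbitals: 1 + 3 + 6 = 10. Including both spin states (m_s = ±1/2) gives 2 × 10 = 20 states.

20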